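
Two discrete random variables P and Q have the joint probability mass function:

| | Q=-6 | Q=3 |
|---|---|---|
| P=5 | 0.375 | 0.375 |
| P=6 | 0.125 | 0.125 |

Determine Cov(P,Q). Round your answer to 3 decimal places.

0.000

E[P] = 5.25,  E[Q] = -1.5
E[PQ] = -7.875
Cov(P,Q) = E[PQ] − E[P]E[Q] = -7.875 − (5.25)(-1.5) = 0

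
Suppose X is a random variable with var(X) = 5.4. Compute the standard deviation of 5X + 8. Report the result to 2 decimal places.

11.62

var(5X + 8) = (5)²·5.4 = 135
sd(5X + 8) = √135 ≈ 11.62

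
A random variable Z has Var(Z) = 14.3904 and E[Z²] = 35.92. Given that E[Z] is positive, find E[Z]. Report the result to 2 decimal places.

(E[Z])² = E[Z²] − Var(Z) = 35.92 − 14.3904 = 21.5296
E[Z] = √21.5296 = 4.64

4.64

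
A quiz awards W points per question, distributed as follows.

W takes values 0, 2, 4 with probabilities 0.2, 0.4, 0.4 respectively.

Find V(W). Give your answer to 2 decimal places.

E[W] = (0)(0.2) + (2)(0.4) + (4)(0.4) = 2.4
E[W²] = (0)²(0.2) + (2)²(0.4) + (4)²(0.4) = 8
V(W) = E[W²] − (E[W])² = 8 − (2.4)² = 2.24

2.24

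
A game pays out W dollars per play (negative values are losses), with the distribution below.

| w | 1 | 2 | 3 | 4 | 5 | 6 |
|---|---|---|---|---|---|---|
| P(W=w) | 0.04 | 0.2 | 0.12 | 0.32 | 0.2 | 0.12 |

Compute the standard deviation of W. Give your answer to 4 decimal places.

E[W] = (1)(0.04) + (2)(0.2) + (3)(0.12) + (4)(0.32) + (5)(0.2) + (6)(0.12) = 3.8
E[W²] = (1)²(0.04) + (2)²(0.2) + (3)²(0.12) + (4)²(0.32) + (5)²(0.2) + (6)²(0.12) = 16.36
var(W) = E[W²] − (E[W])² = 16.36 − (3.8)² = 1.92
σ(W) = √1.92 ≈ 1.3856

1.3856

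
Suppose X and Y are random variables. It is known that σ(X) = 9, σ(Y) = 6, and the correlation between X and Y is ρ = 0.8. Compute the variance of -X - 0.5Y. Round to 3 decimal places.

Var(X) = (9)² = 81;  Var(Y) = (6)² = 36
cov(X,Y) = ρ·σ(X)·σ(Y) = 0.8·9·6 = 43.2
Var(-X - 0.5Y) = (-1)²·Var(X) + (-0.5)²·Var(Y) + 2·(-1)·(-0.5)·cov(X,Y)
= 1·81 + 0.25·36 + 1·43.2 = 133.2

133.200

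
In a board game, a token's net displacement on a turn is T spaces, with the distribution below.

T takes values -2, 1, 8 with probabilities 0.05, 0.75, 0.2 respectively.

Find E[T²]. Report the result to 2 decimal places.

E[T²] = (-2)²(0.05) + (1)²(0.75) + (8)²(0.2) = 13.75

13.75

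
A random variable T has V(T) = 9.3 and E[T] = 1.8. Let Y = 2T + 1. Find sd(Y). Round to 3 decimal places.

V(2T + 1) = (2)²·9.3 = 37.2
sd(Y) = √37.2 ≈ 6.099

6.099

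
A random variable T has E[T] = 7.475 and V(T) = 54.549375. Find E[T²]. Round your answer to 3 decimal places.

E[T²] = V(T) + (E[T])² = 54.549375 + (7.475)² = 110.425

110.425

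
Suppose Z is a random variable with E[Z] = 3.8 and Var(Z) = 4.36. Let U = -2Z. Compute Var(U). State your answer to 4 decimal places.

17.4400

Var(-2Z) = (-2)²·Var(Z) = 4·4.36 = 17.44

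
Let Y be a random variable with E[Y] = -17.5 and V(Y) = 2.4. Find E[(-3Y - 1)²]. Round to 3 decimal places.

2673.850

E[-3Y - 1] = -3·-17.5 − 1 = 51.5
V(-3Y - 1) = (-3)²·2.4 = 21.6
E[(-3Y - 1)²] = V((-3Y - 1)) + (E[(-3Y - 1)])² = 21.6 + (51.5)² = 2673.85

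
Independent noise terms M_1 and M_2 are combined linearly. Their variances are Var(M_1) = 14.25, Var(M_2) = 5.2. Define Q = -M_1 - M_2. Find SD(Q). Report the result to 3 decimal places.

4.410

By independence, Var(Q) = (-1)²Var(M_1) + (-1)²Var(M_2)
= (-1)²·14.25 + (-1)²·5.2 = 19.45
SD(Q) = √19.45 ≈ 4.410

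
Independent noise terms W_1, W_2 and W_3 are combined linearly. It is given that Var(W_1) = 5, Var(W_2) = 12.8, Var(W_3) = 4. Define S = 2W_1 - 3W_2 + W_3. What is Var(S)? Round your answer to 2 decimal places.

By independence, Var(S) = (2)²Var(W_1) + (-3)²Var(W_2) + (1)²Var(W_3)
= (2)²·5 + (-3)²·12.8 + (1)²·4 = 139.2

139.20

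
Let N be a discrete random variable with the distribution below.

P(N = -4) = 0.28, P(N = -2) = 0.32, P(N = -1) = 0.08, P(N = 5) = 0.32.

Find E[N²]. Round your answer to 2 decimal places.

13.84

E[N²] = (-4)²(0.28) + (-2)²(0.32) + (-1)²(0.08) + (5)²(0.32) = 13.84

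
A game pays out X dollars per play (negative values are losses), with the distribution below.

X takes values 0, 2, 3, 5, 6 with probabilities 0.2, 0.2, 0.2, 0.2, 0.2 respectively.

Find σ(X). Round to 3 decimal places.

E[X] = (0)(0.2) + (2)(0.2) + (3)(0.2) + (5)(0.2) + (6)(0.2) = 3.2
E[X²] = (0)²(0.2) + (2)²(0.2) + (3)²(0.2) + (5)²(0.2) + (6)²(0.2) = 14.8
Var(X) = E[X²] − (E[X])² = 14.8 − (3.2)² = 4.56
σ(X) = √4.56 ≈ 2.135

2.135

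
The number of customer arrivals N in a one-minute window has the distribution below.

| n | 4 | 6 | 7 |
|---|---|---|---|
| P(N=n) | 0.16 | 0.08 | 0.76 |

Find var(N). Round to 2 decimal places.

1.21

E[N] = (4)(0.16) + (6)(0.08) + (7)(0.76) = 6.44
E[N²] = (4)²(0.16) + (6)²(0.08) + (7)²(0.76) = 42.68
var(N) = E[N²] − (E[N])² = 42.68 − (6.44)² = 1.2064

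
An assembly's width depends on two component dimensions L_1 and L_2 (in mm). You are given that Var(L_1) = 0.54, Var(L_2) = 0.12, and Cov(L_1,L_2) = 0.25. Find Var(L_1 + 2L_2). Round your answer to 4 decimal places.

2.0200

Var(L_1 + 2L_2) = (1)²·Var(L_1) + (2)²·Var(L_2) + 2·(1)·(2)·Cov(L_1,L_2)
= 1·0.54 + 4·0.12 + 4·0.25 = 2.02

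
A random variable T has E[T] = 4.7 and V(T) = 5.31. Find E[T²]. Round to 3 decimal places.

E[T²] = V(T) + (E[T])² = 5.31 + (4.7)² = 27.4

27.400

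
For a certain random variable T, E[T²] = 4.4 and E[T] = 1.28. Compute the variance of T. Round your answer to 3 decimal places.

2.762

var(T) = 4.4 − (1.28)² = 2.7616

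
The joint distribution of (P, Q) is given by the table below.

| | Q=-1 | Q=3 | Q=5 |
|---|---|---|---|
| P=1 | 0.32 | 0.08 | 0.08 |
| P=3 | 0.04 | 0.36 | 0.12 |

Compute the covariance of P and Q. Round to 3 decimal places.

E[P] = 2.04,  E[Q] = 1.96
E[PQ] = 5.24
Cov(P,Q) = E[PQ] − E[P]E[Q] = 5.24 − (2.04)(1.96) = 1.2416

1.242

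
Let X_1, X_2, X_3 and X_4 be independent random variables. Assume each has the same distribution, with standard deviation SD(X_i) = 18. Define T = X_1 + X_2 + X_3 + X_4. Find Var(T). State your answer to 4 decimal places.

Var(X_i) = (18)² = 324
By independence, Var(T) = (1)²Var(X_1) + (1)²Var(X_2) + (1)²Var(X_3) + (1)²Var(X_4)
= (1)²·324 + (1)²·324 + (1)²·324 + (1)²·324 = 1296

1296.0000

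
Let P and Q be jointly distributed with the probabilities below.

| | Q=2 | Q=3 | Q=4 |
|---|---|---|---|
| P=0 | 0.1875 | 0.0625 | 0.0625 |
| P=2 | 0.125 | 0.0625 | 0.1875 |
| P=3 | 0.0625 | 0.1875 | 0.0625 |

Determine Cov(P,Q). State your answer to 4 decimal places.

0.2305

E[P] = 1.6875,  E[Q] = 2.9375
E[PQ] = 5.1875
Cov(P,Q) = E[PQ] − E[P]E[Q] = 5.1875 − (1.6875)(2.9375) = 0.23046875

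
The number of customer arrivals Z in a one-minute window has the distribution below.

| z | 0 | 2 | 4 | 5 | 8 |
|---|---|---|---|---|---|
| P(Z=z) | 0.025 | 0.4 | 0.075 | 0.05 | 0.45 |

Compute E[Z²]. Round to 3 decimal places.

E[Z²] = (0)²(0.025) + (2)²(0.4) + (4)²(0.075) + (5)²(0.05) + (8)²(0.45) = 32.85

32.850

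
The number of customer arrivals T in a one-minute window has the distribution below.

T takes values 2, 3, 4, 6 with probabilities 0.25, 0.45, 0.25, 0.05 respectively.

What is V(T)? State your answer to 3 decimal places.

E[T] = (2)(0.25) + (3)(0.45) + (4)(0.25) + (6)(0.05) = 3.15
E[T²] = (2)²(0.25) + (3)²(0.45) + (4)²(0.25) + (6)²(0.05) = 10.85
V(T) = E[T²] − (E[T])² = 10.85 − (3.15)² = 0.9275

0.928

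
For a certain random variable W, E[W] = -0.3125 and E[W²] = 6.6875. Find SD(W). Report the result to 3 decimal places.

2.567

Var(W) = 6.6875 − (-0.3125)² = 6.58984375
SD(W) = √6.58984375 ≈ 2.567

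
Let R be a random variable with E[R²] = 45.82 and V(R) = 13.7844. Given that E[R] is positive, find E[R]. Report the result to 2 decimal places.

(E[R])² = E[R²] − V(R) = 45.82 − 13.7844 = 32.0356
E[R] = √32.0356 = 5.66

5.66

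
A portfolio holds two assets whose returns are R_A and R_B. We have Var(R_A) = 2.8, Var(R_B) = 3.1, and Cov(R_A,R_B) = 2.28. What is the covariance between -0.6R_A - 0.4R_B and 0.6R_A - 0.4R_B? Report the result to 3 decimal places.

Cov(-0.6R_A - 0.4R_B, 0.6R_A - 0.4R_B) = (-0.6)(0.6)Var(R_A) + (-0.4)(-0.4)Var(R_B) + [(-0.6)(-0.4) + (-0.4)(0.6)]Cov(R_A,R_B)
= -0.36·2.8 + 0.16·3.1 + 0·2.28 = -0.512

-0.512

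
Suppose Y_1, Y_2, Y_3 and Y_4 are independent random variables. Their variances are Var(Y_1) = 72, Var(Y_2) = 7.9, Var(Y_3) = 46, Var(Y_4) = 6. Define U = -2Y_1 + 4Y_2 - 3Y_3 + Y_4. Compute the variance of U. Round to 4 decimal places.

By independence, Var(U) = (-2)²Var(Y_1) + (4)²Var(Y_2) + (-3)²Var(Y_3) + (1)²Var(Y_4)
= (-2)²·72 + (4)²·7.9 + (-3)²·46 + (1)²·6 = 834.4

834.4000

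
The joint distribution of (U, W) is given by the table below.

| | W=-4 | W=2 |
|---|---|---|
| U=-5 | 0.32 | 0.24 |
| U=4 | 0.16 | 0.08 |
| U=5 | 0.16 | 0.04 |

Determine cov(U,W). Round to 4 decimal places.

-2.2656

E[U] = -0.84,  E[W] = -1.84
E[UW] = -0.72
cov(U,W) = E[UW] − E[U]E[W] = -0.72 − (-0.84)(-1.84) = -2.2656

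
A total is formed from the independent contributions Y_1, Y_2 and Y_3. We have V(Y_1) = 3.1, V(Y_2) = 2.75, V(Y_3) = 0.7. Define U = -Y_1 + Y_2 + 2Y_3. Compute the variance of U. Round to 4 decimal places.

By independence, V(U) = (-1)²V(Y_1) + (1)²V(Y_2) + (2)²V(Y_3)
= (-1)²·3.1 + (1)²·2.75 + (2)²·0.7 = 8.65

8.6500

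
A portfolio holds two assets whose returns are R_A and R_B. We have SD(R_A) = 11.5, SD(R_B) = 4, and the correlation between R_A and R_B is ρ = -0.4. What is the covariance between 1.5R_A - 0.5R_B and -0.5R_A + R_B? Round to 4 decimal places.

Var(R_A) = (11.5)² = 132.25;  Var(R_B) = (4)² = 16
Cov(R_A,R_B) = ρ·SD(R_A)·SD(R_B) = -0.4·11.5·4 = -18.4
Cov(1.5R_A - 0.5R_B, -0.5R_A + R_B) = (1.5)(-0.5)Var(R_A) + (-0.5)(1)Var(R_B) + [(1.5)(1) + (-0.5)(-0.5)]Cov(R_A,R_B)
= -0.75·132.25 + -0.5·16 + 1.75·-18.4 = -139.3875

-139.3875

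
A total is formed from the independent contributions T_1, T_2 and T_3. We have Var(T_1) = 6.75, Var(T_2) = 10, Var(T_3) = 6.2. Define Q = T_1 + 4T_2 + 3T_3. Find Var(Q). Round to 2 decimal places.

222.55

By independence, Var(Q) = (1)²Var(T_1) + (4)²Var(T_2) + (3)²Var(T_3)
= (1)²·6.75 + (4)²·10 + (3)²·6.2 = 222.55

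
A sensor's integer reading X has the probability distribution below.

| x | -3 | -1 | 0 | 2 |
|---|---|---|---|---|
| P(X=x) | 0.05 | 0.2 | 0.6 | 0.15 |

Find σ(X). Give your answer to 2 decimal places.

E[X] = (-3)(0.05) + (-1)(0.2) + (0)(0.6) + (2)(0.15) = -0.05
E[X²] = (-3)²(0.05) + (-1)²(0.2) + (0)²(0.6) + (2)²(0.15) = 1.25
Var(X) = E[X²] − (E[X])² = 1.25 − (-0.05)² = 1.2475
σ(X) = √1.2475 ≈ 1.12

1.12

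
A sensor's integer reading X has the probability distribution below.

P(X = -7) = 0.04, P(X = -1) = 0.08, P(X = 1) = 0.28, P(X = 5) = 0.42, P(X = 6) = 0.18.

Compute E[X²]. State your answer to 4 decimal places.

E[X²] = (-7)²(0.04) + (-1)²(0.08) + (1)²(0.28) + (5)²(0.42) + (6)²(0.18) = 19.3

19.3000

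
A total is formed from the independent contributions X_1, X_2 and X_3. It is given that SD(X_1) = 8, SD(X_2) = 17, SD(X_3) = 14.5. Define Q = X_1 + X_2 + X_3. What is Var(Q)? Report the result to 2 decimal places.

Var(X_1) = 64, Var(X_2) = 289, Var(X_3) = 210.25
By independence, Var(Q) = (1)²Var(X_1) + (1)²Var(X_2) + (1)²Var(X_3)
= (1)²·64 + (1)²·289 + (1)²·210.25 = 563.25

563.25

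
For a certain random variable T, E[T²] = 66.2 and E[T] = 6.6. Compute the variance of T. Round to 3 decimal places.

22.640

Var(T) = 66.2 − (6.6)² = 22.64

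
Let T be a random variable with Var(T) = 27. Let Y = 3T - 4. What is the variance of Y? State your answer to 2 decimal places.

243.00

Var(3T - 4) = (3)²·Var(T) = 9·27 = 243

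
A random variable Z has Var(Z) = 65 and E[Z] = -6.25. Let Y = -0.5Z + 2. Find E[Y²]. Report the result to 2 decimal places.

E[-0.5Z + 2] = -0.5·-6.25 + 2 = 5.125
Var(-0.5Z + 2) = (-0.5)²·65 = 16.25
E[Y²] = Var(Y) + (E[Y])² = 16.25 + (5.125)² = 42.515625

42.52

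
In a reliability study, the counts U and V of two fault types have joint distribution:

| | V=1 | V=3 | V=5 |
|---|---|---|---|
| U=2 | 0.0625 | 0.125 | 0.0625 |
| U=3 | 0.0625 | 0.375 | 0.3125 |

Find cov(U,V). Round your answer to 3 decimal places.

0.125

E[U] = 2.75,  E[V] = 3.5
E[UV] = 9.75
cov(U,V) = E[UV] − E[U]E[V] = 9.75 − (2.75)(3.5) = 0.125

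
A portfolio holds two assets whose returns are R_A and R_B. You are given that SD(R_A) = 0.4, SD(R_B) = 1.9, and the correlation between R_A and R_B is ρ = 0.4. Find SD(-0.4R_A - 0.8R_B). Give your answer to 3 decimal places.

1.591

Var(R_A) = (0.4)² = 0.16;  Var(R_B) = (1.9)² = 3.61
cov(R_A,R_B) = ρ·SD(R_A)·SD(R_B) = 0.4·0.4·1.9 = 0.304
Var(-0.4R_A - 0.8R_B) = (-0.4)²·Var(R_A) + (-0.8)²·Var(R_B) + 2·(-0.4)·(-0.8)·cov(R_A,R_B)
= 0.16·0.16 + 0.64·3.61 + 0.64·0.304 = 2.53056
SD(-0.4R_A - 0.8R_B) = √2.53056 ≈ 1.591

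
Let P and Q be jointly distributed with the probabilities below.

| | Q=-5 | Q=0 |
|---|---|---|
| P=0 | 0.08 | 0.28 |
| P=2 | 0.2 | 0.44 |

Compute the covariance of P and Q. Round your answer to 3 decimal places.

-0.208

E[P] = 1.28,  E[Q] = -1.4
E[PQ] = -2
cov(P,Q) = E[PQ] − E[P]E[Q] = -2 − (1.28)(-1.4) = -0.208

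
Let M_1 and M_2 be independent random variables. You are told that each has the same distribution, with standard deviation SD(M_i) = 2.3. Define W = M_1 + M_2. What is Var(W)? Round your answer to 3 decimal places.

10.580

Var(M_i) = (2.3)² = 5.29
By independence, Var(W) = (1)²Var(M_1) + (1)²Var(M_2)
= (1)²·5.29 + (1)²·5.29 = 10.58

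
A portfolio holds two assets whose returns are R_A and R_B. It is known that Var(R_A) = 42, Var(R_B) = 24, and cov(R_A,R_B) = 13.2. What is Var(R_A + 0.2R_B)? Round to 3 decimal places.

48.240

Var(R_A + 0.2R_B) = (1)²·Var(R_A) + (0.2)²·Var(R_B) + 2·(1)·(0.2)·cov(R_A,R_B)
= 1·42 + 0.04·24 + 0.4·13.2 = 48.24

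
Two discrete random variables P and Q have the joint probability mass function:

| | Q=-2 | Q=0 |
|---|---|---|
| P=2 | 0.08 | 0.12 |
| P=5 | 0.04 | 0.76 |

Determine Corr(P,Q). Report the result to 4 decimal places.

E[P] = 4.4,  E[Q] = -0.24
E[PQ] = -0.72
Cov(P,Q) = E[PQ] − E[P]E[Q] = -0.72 − (4.4)(-0.24) = 0.336
V(P) = 1.44,  V(Q) = 0.4224
ρ = 0.336 / √(1.44·0.4224) ≈ 0.4308

0.4308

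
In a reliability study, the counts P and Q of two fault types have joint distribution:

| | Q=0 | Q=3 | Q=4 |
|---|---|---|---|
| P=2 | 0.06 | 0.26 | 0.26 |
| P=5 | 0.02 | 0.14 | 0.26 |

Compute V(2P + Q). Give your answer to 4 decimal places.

E[P] = 3.26,  E[Q] = 3.28,  E[PQ] = 10.94
V(P) = 12.82 − (3.26)² = 2.1924;  V(Q) = 11.92 − (3.28)² = 1.1616
Cov(P,Q) = 10.94 − (3.26)(3.28) = 0.2472
V(2P + Q) = (2)²·2.1924 + (1)²·1.1616 + 2·(2)·(1)·0.2472 = 10.92

10.9200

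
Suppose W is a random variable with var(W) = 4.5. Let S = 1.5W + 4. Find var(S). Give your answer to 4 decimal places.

10.1250

var(1.5W + 4) = (1.5)²·var(W) = 2.25·4.5 = 10.125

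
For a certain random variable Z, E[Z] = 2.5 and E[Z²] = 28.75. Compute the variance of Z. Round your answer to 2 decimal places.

22.50

Var(Z) = 28.75 − (2.5)² = 22.5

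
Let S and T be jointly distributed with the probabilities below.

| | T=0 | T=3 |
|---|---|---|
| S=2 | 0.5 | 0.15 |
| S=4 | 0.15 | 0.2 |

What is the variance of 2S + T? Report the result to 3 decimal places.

7.548

E[S] = 2.7,  E[T] = 1.05,  E[ST] = 3.3
Var(S) = 8.2 − (2.7)² = 0.91;  Var(T) = 3.15 − (1.05)² = 2.0475
cov(S,T) = 3.3 − (2.7)(1.05) = 0.465
Var(2S + T) = (2)²·0.91 + (1)²·2.0475 + 2·(2)·(1)·0.465 = 7.5475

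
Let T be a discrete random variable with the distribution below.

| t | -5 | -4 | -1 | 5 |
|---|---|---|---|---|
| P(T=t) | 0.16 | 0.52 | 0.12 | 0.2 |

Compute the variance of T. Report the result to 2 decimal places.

E[T] = (-5)(0.16) + (-4)(0.52) + (-1)(0.12) + (5)(0.2) = -2
E[T²] = (-5)²(0.16) + (-4)²(0.52) + (-1)²(0.12) + (5)²(0.2) = 17.44
Var(T) = E[T²] − (E[T])² = 17.44 − (-2)² = 13.44

13.44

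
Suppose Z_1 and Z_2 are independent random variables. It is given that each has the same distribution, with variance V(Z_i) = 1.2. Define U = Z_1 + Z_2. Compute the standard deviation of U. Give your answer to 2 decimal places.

1.55

By independence, V(U) = (1)²V(Z_1) + (1)²V(Z_2)
= (1)²·1.2 + (1)²·1.2 = 2.4
σ(U) = √2.4 ≈ 1.55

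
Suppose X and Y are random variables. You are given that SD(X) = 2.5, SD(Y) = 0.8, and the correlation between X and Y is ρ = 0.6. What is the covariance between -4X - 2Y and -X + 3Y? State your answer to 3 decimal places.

9.160

var(X) = (2.5)² = 6.25;  var(Y) = (0.8)² = 0.64
cov(X,Y) = ρ·SD(X)·SD(Y) = 0.6·2.5·0.8 = 1.2
cov(-4X - 2Y, -X + 3Y) = (-4)(-1)var(X) + (-2)(3)var(Y) + [(-4)(3) + (-2)(-1)]cov(X,Y)
= 4·6.25 + -6·0.64 + -10·1.2 = 9.16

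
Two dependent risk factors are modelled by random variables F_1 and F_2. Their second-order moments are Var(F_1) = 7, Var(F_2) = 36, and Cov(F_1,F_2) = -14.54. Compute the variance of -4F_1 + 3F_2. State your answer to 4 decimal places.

784.9600

Var(-4F_1 + 3F_2) = (-4)²·Var(F_1) + (3)²·Var(F_2) + 2·(-4)·(3)·Cov(F_1,F_2)
= 16·7 + 9·36 + -24·-14.54 = 784.96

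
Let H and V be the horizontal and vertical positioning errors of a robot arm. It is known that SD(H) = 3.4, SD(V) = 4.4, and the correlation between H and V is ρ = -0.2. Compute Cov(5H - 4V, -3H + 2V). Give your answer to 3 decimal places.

-394.104

var(H) = (3.4)² = 11.56;  var(V) = (4.4)² = 19.36
Cov(H,V) = ρ·SD(H)·SD(V) = -0.2·3.4·4.4 = -2.992
Cov(5H - 4V, -3H + 2V) = (5)(-3)var(H) + (-4)(2)var(V) + [(5)(2) + (-4)(-3)]Cov(H,V)
= -15·11.56 + -8·19.36 + 22·-2.992 = -394.104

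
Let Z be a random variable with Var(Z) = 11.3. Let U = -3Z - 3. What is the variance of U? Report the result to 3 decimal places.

101.700

Var(-3Z - 3) = (-3)²·Var(Z) = 9·11.3 = 101.7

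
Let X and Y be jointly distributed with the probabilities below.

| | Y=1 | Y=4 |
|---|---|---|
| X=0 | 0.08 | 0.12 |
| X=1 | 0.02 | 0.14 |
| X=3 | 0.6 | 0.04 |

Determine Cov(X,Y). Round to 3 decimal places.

-1.092

E[X] = 2.08,  E[Y] = 1.9
E[XY] = 2.86
Cov(X,Y) = E[XY] − E[X]E[Y] = 2.86 − (2.08)(1.9) = -1.092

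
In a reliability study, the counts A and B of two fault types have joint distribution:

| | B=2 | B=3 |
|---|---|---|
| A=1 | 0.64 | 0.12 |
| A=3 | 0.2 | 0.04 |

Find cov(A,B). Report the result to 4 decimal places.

0.0032

E[A] = 1.48,  E[B] = 2.16
E[AB] = 3.2
cov(A,B) = E[AB] − E[A]E[B] = 3.2 − (1.48)(2.16) = 0.0032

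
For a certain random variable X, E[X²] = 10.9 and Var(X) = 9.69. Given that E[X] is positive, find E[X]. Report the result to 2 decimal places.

(E[X])² = E[X²] − Var(X) = 10.9 − 9.69 = 1.21
E[X] = √1.21 = 1.1

1.10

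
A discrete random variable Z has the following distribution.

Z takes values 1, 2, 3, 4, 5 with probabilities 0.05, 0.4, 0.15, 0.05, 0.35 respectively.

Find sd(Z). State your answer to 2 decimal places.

1.41

E[Z] = (1)(0.05) + (2)(0.4) + (3)(0.15) + (4)(0.05) + (5)(0.35) = 3.25
E[Z²] = (1)²(0.05) + (2)²(0.4) + (3)²(0.15) + (4)²(0.05) + (5)²(0.35) = 12.55
Var(Z) = E[Z²] − (E[Z])² = 12.55 − (3.25)² = 1.9875
sd(Z) = √1.9875 ≈ 1.41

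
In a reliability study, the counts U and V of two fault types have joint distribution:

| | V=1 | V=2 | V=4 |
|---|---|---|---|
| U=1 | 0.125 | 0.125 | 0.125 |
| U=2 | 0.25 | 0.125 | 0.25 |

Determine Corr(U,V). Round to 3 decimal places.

0.025

E[U] = 1.625,  E[V] = 2.375
E[UV] = 3.875
cov(U,V) = E[UV] − E[U]E[V] = 3.875 − (1.625)(2.375) = 0.015625
var(U) = 0.234375,  var(V) = 1.734375
ρ = 0.015625 / √(0.234375·1.734375) ≈ 0.025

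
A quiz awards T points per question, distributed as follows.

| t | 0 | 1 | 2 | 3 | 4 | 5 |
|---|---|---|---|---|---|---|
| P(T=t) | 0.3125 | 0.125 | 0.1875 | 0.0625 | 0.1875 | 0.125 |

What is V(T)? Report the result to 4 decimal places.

3.3086

E[T] = (0)(0.3125) + (1)(0.125) + (2)(0.1875) + (3)(0.0625) + (4)(0.1875) + (5)(0.125) = 2.0625
E[T²] = (0)²(0.3125) + (1)²(0.125) + (2)²(0.1875) + (3)²(0.0625) + (4)²(0.1875) + (5)²(0.125) = 7.5625
V(T) = E[T²] − (E[T])² = 7.5625 − (2.0625)² = 3.30859375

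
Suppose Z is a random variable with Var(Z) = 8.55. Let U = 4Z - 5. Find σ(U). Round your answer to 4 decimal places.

Var(4Z - 5) = (4)²·8.55 = 136.8
σ(U) = √136.8 ≈ 11.6962

11.6962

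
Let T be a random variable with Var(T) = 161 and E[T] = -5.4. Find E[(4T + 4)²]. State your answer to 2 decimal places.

E[4T + 4] = 4·-5.4 + 4 = -17.6
Var(4T + 4) = (4)²·161 = 2576
E[(4T + 4)²] = Var((4T + 4)) + (E[(4T + 4)])² = 2576 + (-17.6)² = 2885.76

2885.76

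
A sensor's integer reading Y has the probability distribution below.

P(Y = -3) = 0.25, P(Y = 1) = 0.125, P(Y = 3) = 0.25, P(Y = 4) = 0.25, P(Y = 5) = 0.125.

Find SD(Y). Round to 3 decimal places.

E[Y] = (-3)(0.25) + (1)(0.125) + (3)(0.25) + (4)(0.25) + (5)(0.125) = 1.75
E[Y²] = (-3)²(0.25) + (1)²(0.125) + (3)²(0.25) + (4)²(0.25) + (5)²(0.125) = 11.75
Var(Y) = E[Y²] − (E[Y])² = 11.75 − (1.75)² = 8.6875
SD(Y) = √8.6875 ≈ 2.947

2.947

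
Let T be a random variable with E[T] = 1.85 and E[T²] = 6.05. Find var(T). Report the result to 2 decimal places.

2.63

var(T) = 6.05 − (1.85)² = 2.6275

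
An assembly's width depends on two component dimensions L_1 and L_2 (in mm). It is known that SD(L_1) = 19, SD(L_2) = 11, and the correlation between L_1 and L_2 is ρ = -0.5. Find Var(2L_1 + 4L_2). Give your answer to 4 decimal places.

Var(L_1) = (19)² = 361;  Var(L_2) = (11)² = 121
cov(L_1,L_2) = ρ·SD(L_1)·SD(L_2) = -0.5·19·11 = -104.5
Var(2L_1 + 4L_2) = (2)²·Var(L_1) + (4)²·Var(L_2) + 2·(2)·(4)·cov(L_1,L_2)
= 4·361 + 16·121 + 16·-104.5 = 1708

1708.0000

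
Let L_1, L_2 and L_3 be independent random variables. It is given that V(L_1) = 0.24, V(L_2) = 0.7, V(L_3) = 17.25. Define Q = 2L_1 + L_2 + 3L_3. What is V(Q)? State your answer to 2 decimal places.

By independence, V(Q) = (2)²V(L_1) + (1)²V(L_2) + (3)²V(L_3)
= (2)²·0.24 + (1)²·0.7 + (3)²·17.25 = 156.91

156.91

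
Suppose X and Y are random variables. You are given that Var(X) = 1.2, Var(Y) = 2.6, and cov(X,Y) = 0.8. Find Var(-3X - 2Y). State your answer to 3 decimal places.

30.800

Var(-3X - 2Y) = (-3)²·Var(X) + (-2)²·Var(Y) + 2·(-3)·(-2)·cov(X,Y)
= 9·1.2 + 4·2.6 + 12·0.8 = 30.8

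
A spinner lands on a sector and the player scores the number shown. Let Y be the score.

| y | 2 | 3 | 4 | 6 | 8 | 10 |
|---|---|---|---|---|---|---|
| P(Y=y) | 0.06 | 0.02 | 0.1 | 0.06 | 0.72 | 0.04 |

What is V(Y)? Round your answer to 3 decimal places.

3.850

E[Y] = (2)(0.06) + (3)(0.02) + (4)(0.1) + (6)(0.06) + (8)(0.72) + (10)(0.04) = 7.1
E[Y²] = (2)²(0.06) + (3)²(0.02) + (4)²(0.1) + (6)²(0.06) + (8)²(0.72) + (10)²(0.04) = 54.26
V(Y) = E[Y²] − (E[Y])² = 54.26 − (7.1)² = 3.85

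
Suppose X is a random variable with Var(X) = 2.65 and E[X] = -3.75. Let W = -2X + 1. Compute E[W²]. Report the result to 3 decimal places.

E[-2X + 1] = -2·-3.75 + 1 = 8.5
Var(-2X + 1) = (-2)²·2.65 = 10.6
E[W²] = Var(W) + (E[W])² = 10.6 + (8.5)² = 82.85

82.850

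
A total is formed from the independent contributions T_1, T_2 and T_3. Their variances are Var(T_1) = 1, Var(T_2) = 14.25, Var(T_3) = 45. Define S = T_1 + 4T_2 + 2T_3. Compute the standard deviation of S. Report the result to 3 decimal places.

By independence, Var(S) = (1)²Var(T_1) + (4)²Var(T_2) + (2)²Var(T_3)
= (1)²·1 + (4)²·14.25 + (2)²·45 = 409
σ(S) = √409 ≈ 20.224

20.224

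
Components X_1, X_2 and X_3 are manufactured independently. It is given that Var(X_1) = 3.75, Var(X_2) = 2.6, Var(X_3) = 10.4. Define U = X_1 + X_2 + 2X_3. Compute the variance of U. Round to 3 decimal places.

By independence, Var(U) = (1)²Var(X_1) + (1)²Var(X_2) + (2)²Var(X_3)
= (1)²·3.75 + (1)²·2.6 + (2)²·10.4 = 47.95

47.950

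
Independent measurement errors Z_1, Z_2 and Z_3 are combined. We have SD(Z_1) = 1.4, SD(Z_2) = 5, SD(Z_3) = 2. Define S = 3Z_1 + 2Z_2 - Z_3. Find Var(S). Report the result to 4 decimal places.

121.6400

Var(Z_1) = 1.96, Var(Z_2) = 25, Var(Z_3) = 4
By independence, Var(S) = (3)²Var(Z_1) + (2)²Var(Z_2) + (-1)²Var(Z_3)
= (3)²·1.96 + (2)²·25 + (-1)²·4 = 121.64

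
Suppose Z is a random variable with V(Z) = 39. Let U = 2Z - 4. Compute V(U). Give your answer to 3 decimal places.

V(2Z - 4) = (2)²·V(Z) = 4·39 = 156

156.000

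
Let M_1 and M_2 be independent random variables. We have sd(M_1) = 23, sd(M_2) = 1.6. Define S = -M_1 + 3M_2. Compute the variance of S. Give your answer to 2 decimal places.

552.04

Var(M_1) = 529, Var(M_2) = 2.56
By independence, Var(S) = (-1)²Var(M_1) + (3)²Var(M_2)
= (-1)²·529 + (3)²·2.56 = 552.04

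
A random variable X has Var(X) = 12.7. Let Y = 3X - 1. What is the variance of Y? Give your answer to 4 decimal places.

Var(3X - 1) = (3)²·Var(X) = 9·12.7 = 114.3

114.3000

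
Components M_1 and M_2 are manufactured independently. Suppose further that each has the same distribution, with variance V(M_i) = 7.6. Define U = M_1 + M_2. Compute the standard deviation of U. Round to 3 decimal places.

By independence, V(U) = (1)²V(M_1) + (1)²V(M_2)
= (1)²·7.6 + (1)²·7.6 = 15.2
σ(U) = √15.2 ≈ 3.899

3.899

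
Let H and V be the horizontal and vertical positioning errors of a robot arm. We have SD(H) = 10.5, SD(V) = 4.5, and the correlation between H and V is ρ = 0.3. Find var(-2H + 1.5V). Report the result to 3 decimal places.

var(H) = (10.5)² = 110.25;  var(V) = (4.5)² = 20.25
cov(H,V) = ρ·SD(H)·SD(V) = 0.3·10.5·4.5 = 14.175
var(-2H + 1.5V) = (-2)²·var(H) + (1.5)²·var(V) + 2·(-2)·(1.5)·cov(H,V)
= 4·110.25 + 2.25·20.25 + -6·14.175 = 401.5125

401.513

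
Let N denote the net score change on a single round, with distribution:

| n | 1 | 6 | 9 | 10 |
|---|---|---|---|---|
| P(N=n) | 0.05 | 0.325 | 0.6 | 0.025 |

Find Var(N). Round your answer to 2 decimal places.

E[N] = (1)(0.05) + (6)(0.325) + (9)(0.6) + (10)(0.025) = 7.65
E[N²] = (1)²(0.05) + (6)²(0.325) + (9)²(0.6) + (10)²(0.025) = 62.85
Var(N) = E[N²] − (E[N])² = 62.85 − (7.65)² = 4.3275

4.33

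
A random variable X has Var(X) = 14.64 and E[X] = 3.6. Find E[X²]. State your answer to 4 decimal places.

27.6000

E[X²] = Var(X) + (E[X])² = 14.64 + (3.6)² = 27.6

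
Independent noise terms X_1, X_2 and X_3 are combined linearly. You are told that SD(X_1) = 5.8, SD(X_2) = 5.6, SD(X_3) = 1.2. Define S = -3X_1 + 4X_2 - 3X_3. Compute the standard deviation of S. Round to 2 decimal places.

28.59

var(X_1) = 33.64, var(X_2) = 31.36, var(X_3) = 1.44
By independence, var(S) = (-3)²var(X_1) + (4)²var(X_2) + (-3)²var(X_3)
= (-3)²·33.64 + (4)²·31.36 + (-3)²·1.44 = 817.48
SD(S) = √817.48 ≈ 28.59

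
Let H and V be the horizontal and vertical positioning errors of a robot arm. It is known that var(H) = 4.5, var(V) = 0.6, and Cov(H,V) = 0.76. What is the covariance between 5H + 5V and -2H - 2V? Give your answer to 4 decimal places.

-66.2000

Cov(5H + 5V, -2H - 2V) = (5)(-2)var(H) + (5)(-2)var(V) + [(5)(-2) + (5)(-2)]Cov(H,V)
= -10·4.5 + -10·0.6 + -20·0.76 = -66.2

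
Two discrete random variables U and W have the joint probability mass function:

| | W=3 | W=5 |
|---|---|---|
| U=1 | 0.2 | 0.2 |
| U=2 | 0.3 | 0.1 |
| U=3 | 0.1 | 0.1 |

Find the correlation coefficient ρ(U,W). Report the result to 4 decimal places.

E[U] = 1.8,  E[W] = 3.8
E[UW] = 6.8
Cov(U,W) = E[UW] − E[U]E[W] = 6.8 − (1.8)(3.8) = -0.04
Var(U) = 0.56,  Var(W) = 0.96
ρ = -0.04 / √(0.56·0.96) ≈ -0.0546

-0.0546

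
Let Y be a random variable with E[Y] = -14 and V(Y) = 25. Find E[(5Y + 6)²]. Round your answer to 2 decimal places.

4721.00

E[5Y + 6] = 5·-14 + 6 = -64
V(5Y + 6) = (5)²·25 = 625
E[(5Y + 6)²] = V((5Y + 6)) + (E[(5Y + 6)])² = 625 + (-64)² = 4721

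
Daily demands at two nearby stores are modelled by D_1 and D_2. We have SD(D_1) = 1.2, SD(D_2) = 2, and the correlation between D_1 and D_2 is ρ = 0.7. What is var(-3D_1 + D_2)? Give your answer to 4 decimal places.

6.8800

var(D_1) = (1.2)² = 1.44;  var(D_2) = (2)² = 4
cov(D_1,D_2) = ρ·SD(D_1)·SD(D_2) = 0.7·1.2·2 = 1.68
var(-3D_1 + D_2) = (-3)²·var(D_1) + (1)²·var(D_2) + 2·(-3)·(1)·cov(D_1,D_2)
= 9·1.44 + 1·4 + -6·1.68 = 6.88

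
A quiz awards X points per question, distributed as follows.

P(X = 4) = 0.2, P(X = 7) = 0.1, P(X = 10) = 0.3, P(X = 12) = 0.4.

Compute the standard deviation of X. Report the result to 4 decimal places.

E[X] = (4)(0.2) + (7)(0.1) + (10)(0.3) + (12)(0.4) = 9.3
E[X²] = (4)²(0.2) + (7)²(0.1) + (10)²(0.3) + (12)²(0.4) = 95.7
Var(X) = E[X²] − (E[X])² = 95.7 − (9.3)² = 9.21
SD(X) = √9.21 ≈ 3.0348

3.0348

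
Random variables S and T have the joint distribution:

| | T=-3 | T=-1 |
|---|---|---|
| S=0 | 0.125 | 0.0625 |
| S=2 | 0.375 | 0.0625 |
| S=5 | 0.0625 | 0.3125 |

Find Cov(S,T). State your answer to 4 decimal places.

0.9688

E[S] = 2.75,  E[T] = -2.125
E[ST] = -4.875
Cov(S,T) = E[ST] − E[S]E[T] = -4.875 − (2.75)(-2.125) = 0.96875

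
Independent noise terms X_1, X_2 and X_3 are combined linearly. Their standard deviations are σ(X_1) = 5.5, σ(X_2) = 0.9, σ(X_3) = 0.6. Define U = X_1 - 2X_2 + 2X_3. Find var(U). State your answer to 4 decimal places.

34.9300

var(X_1) = 30.25, var(X_2) = 0.81, var(X_3) = 0.36
By independence, var(U) = (1)²var(X_1) + (-2)²var(X_2) + (2)²var(X_3)
= (1)²·30.25 + (-2)²·0.81 + (2)²·0.36 = 34.93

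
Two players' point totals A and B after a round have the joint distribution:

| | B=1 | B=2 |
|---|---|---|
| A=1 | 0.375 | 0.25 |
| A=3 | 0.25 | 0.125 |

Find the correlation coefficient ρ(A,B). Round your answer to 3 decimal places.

E[A] = 1.75,  E[B] = 1.375
E[AB] = 2.375
Cov(A,B) = E[AB] − E[A]E[B] = 2.375 − (1.75)(1.375) = -0.03125
var(A) = 0.9375,  var(B) = 0.234375
ρ = -0.03125 / √(0.9375·0.234375) ≈ -0.067

-0.067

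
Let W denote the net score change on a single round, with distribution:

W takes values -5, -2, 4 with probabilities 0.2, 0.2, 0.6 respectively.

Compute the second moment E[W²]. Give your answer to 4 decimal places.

15.4000

E[W²] = (-5)²(0.2) + (-2)²(0.2) + (4)²(0.6) = 15.4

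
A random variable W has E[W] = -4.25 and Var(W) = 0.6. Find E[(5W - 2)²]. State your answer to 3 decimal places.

E[5W - 2] = 5·-4.25 − 2 = -23.25
Var(5W - 2) = (5)²·0.6 = 15
E[(5W - 2)²] = Var((5W - 2)) + (E[(5W - 2)])² = 15 + (-23.25)² = 555.5625

555.563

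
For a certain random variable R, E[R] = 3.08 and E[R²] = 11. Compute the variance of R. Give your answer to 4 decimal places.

1.5136

V(R) = 11 − (3.08)² = 1.5136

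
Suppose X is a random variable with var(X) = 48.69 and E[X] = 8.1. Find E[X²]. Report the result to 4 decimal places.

114.3000

E[X²] = var(X) + (E[X])² = 48.69 + (8.1)² = 114.3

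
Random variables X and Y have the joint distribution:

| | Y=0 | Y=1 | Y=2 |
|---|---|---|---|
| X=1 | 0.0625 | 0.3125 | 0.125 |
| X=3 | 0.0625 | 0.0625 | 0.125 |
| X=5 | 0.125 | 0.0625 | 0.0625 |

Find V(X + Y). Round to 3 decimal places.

E[X] = 2.5,  E[Y] = 1.0625,  E[XY] = 2.4375
V(X) = 9 − (2.5)² = 2.75;  V(Y) = 1.6875 − (1.0625)² = 0.55859375
Cov(X,Y) = 2.4375 − (2.5)(1.0625) = -0.21875
V(X + Y) = (1)²·2.75 + (1)²·0.55859375 + 2·(1)·(1)·-0.21875 = 2.87109375

2.871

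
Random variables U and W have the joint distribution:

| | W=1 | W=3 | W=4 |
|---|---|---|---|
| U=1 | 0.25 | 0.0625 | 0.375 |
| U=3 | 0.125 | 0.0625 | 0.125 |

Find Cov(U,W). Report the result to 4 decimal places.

E[U] = 1.625,  E[W] = 2.75
E[UW] = 4.375
Cov(U,W) = E[UW] − E[U]E[W] = 4.375 − (1.625)(2.75) = -0.09375

-0.0938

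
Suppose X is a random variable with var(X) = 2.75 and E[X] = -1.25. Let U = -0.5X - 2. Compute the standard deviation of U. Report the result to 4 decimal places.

0.8292

var(-0.5X - 2) = (-0.5)²·2.75 = 0.6875
SD(U) = √0.6875 ≈ 0.8292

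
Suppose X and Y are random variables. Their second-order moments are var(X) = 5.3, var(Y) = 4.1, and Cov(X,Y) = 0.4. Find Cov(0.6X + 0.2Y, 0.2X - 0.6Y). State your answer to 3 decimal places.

0.016

Cov(0.6X + 0.2Y, 0.2X - 0.6Y) = (0.6)(0.2)var(X) + (0.2)(-0.6)var(Y) + [(0.6)(-0.6) + (0.2)(0.2)]Cov(X,Y)
= 0.12·5.3 + -0.12·4.1 + -0.32·0.4 = 0.016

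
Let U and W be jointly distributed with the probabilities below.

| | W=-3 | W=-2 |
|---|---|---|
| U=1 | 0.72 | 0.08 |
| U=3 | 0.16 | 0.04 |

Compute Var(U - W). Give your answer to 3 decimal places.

E[U] = 1.4,  E[W] = -2.88,  E[UW] = -4
Var(U) = 2.6 − (1.4)² = 0.64;  Var(W) = 8.4 − (-2.88)² = 0.1056
Cov(U,W) = -4 − (1.4)(-2.88) = 0.032
Var(U - W) = (1)²·0.64 + (-1)²·0.1056 + 2·(1)·(-1)·0.032 = 0.6816

0.682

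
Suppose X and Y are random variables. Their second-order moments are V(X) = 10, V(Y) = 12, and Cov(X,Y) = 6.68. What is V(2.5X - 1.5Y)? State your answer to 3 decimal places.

39.400

V(2.5X - 1.5Y) = (2.5)²·V(X) + (-1.5)²·V(Y) + 2·(2.5)·(-1.5)·Cov(X,Y)
= 6.25·10 + 2.25·12 + -7.5·6.68 = 39.4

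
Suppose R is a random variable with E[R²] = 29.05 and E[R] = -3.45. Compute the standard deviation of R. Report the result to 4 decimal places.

4.1410

V(R) = 29.05 − (-3.45)² = 17.1475
σ(R) = √17.1475 ≈ 4.1410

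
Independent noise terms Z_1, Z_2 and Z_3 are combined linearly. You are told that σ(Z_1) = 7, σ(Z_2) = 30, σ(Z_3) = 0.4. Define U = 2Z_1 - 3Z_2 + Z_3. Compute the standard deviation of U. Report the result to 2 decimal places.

91.08

var(Z_1) = 49, var(Z_2) = 900, var(Z_3) = 0.16
By independence, var(U) = (2)²var(Z_1) + (-3)²var(Z_2) + (1)²var(Z_3)
= (2)²·49 + (-3)²·900 + (1)²·0.16 = 8296.16
σ(U) = √8296.16 ≈ 91.08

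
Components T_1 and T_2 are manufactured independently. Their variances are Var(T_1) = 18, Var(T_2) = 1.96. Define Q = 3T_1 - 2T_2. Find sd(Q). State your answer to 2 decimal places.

13.03

By independence, Var(Q) = (3)²Var(T_1) + (-2)²Var(T_2)
= (3)²·18 + (-2)²·1.96 = 169.84
sd(Q) = √169.84 ≈ 13.03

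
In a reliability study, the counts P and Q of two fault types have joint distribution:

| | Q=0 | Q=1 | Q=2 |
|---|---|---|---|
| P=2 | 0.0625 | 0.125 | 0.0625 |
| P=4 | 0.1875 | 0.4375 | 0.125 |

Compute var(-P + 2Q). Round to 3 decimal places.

E[P] = 3.5,  E[Q] = 0.9375,  E[PQ] = 3.25
var(P) = 13 − (3.5)² = 0.75;  var(Q) = 1.3125 − (0.9375)² = 0.43359375
cov(P,Q) = 3.25 − (3.5)(0.9375) = -0.03125
var(-P + 2Q) = (-1)²·0.75 + (2)²·0.43359375 + 2·(-1)·(2)·-0.03125 = 2.609375

2.609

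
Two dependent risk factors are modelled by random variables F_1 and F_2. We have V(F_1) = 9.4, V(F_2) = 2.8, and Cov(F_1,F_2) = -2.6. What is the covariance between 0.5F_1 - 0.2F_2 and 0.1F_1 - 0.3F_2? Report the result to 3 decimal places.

Cov(0.5F_1 - 0.2F_2, 0.1F_1 - 0.3F_2) = (0.5)(0.1)V(F_1) + (-0.2)(-0.3)V(F_2) + [(0.5)(-0.3) + (-0.2)(0.1)]Cov(F_1,F_2)
= 0.05·9.4 + 0.06·2.8 + -0.17·-2.6 = 1.08

1.080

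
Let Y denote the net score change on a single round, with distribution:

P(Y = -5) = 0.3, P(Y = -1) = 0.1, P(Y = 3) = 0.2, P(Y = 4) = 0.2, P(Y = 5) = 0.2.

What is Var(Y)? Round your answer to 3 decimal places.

E[Y] = (-5)(0.3) + (-1)(0.1) + (3)(0.2) + (4)(0.2) + (5)(0.2) = 0.8
E[Y²] = (-5)²(0.3) + (-1)²(0.1) + (3)²(0.2) + (4)²(0.2) + (5)²(0.2) = 17.6
Var(Y) = E[Y²] − (E[Y])² = 17.6 − (0.8)² = 16.96

16.960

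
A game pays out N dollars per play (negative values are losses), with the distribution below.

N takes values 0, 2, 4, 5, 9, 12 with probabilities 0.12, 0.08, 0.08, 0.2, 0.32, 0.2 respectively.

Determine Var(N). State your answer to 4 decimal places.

E[N] = (0)(0.12) + (2)(0.08) + (4)(0.08) + (5)(0.2) + (9)(0.32) + (12)(0.2) = 6.76
E[N²] = (0)²(0.12) + (2)²(0.08) + (4)²(0.08) + (5)²(0.2) + (9)²(0.32) + (12)²(0.2) = 61.32
Var(N) = E[N²] − (E[N])² = 61.32 − (6.76)² = 15.6224

15.6224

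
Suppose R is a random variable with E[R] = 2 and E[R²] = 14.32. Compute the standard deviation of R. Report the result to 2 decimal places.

3.21

Var(R) = 14.32 − (2)² = 10.32
σ(R) = √10.32 ≈ 3.21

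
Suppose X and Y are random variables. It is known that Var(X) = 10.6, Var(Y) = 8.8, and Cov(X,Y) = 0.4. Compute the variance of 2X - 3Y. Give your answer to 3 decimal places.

116.800

Var(2X - 3Y) = (2)²·Var(X) + (-3)²·Var(Y) + 2·(2)·(-3)·Cov(X,Y)
= 4·10.6 + 9·8.8 + -12·0.4 = 116.8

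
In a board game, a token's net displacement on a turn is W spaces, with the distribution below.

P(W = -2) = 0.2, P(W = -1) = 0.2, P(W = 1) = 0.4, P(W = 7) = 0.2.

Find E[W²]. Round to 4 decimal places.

E[W²] = (-2)²(0.2) + (-1)²(0.2) + (1)²(0.4) + (7)²(0.2) = 11.2

11.2000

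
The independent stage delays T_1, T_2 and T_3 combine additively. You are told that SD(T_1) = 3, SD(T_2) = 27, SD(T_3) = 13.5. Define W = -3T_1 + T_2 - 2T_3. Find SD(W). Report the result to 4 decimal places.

39.2301

Var(T_1) = 9, Var(T_2) = 729, Var(T_3) = 182.25
By independence, Var(W) = (-3)²Var(T_1) + (1)²Var(T_2) + (-2)²Var(T_3)
= (-3)²·9 + (1)²·729 + (-2)²·182.25 = 1539
SD(W) = √1539 ≈ 39.2301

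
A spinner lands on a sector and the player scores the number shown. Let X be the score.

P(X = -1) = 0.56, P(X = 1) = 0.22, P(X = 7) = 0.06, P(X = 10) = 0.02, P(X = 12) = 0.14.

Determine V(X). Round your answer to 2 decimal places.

E[X] = (-1)(0.56) + (1)(0.22) + (7)(0.06) + (10)(0.02) + (12)(0.14) = 1.96
E[X²] = (-1)²(0.56) + (1)²(0.22) + (7)²(0.06) + (10)²(0.02) + (12)²(0.14) = 25.88
V(X) = E[X²] − (E[X])² = 25.88 − (1.96)² = 22.0384

22.04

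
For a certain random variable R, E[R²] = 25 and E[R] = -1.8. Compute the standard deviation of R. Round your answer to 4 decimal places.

4.6648

Var(R) = 25 − (-1.8)² = 21.76
sd(R) = √21.76 ≈ 4.6648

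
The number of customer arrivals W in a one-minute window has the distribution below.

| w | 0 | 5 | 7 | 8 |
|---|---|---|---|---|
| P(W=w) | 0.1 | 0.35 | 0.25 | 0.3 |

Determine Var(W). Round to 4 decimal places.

E[W] = (0)(0.1) + (5)(0.35) + (7)(0.25) + (8)(0.3) = 5.9
E[W²] = (0)²(0.1) + (5)²(0.35) + (7)²(0.25) + (8)²(0.3) = 40.2
Var(W) = E[W²] − (E[W])² = 40.2 − (5.9)² = 5.39

5.3900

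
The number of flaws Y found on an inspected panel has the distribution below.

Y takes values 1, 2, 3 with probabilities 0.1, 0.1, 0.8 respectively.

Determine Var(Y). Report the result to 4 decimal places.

E[Y] = (1)(0.1) + (2)(0.1) + (3)(0.8) = 2.7
E[Y²] = (1)²(0.1) + (2)²(0.1) + (3)²(0.8) = 7.7
Var(Y) = E[Y²] − (E[Y])² = 7.7 − (2.7)² = 0.41

0.4100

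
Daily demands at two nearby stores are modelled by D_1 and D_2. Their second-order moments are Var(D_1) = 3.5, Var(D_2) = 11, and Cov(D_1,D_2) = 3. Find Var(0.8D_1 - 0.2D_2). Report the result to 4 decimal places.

1.7200

Var(0.8D_1 - 0.2D_2) = (0.8)²·Var(D_1) + (-0.2)²·Var(D_2) + 2·(0.8)·(-0.2)·Cov(D_1,D_2)
= 0.64·3.5 + 0.04·11 + -0.32·3 = 1.72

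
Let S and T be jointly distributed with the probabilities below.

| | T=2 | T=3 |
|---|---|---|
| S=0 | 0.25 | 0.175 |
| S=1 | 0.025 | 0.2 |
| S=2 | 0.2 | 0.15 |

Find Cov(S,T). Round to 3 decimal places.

0.014

E[S] = 0.925,  E[T] = 2.525
E[ST] = 2.35
Cov(S,T) = E[ST] − E[S]E[T] = 2.35 − (0.925)(2.525) = 0.014375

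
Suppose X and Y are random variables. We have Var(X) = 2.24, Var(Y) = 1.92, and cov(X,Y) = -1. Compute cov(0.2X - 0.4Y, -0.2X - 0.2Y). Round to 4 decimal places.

0.0240

cov(0.2X - 0.4Y, -0.2X - 0.2Y) = (0.2)(-0.2)Var(X) + (-0.4)(-0.2)Var(Y) + [(0.2)(-0.2) + (-0.4)(-0.2)]cov(X,Y)
= -0.04·2.24 + 0.08·1.92 + 0.04·-1 = 0.024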